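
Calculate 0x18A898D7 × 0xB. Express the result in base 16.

0x10F3E913D

Multiply each base-16 digit by 11, carrying:
  7×11 = 77 → write D carry 4
  D×11+4 = 147 → write 3 carry 9
  8×11+9 = 97 → write 1 carry 6
  9×11+6 = 105 → write 9 carry 6
  8×11+6 = 94 → write E carry 5
  A×11+5 = 115 → write 3 carry 7
  8×11+7 = 95 → write F carry 5
  1×11+5 = 16 → write 0 carry 1
  remaining carry: 1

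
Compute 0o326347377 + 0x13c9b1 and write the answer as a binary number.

0b11011011011001100010110000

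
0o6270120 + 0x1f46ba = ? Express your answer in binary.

0o6270120 = 0b110010111000001010000 in binary.
0x1f46ba = 0b111110100011010111010 in binary.
Add column by column in base 2, right to left:
  0+0 = 0
  0+1 = 1
  0+0 = 0
  0+1 = 1
  1+1 = 0 carry 1
  0+1+1 = 0 carry 1
  1+0+1 = 0 carry 1
  0+1+1 = 0 carry 1
  0+0+1 = 1
  0+1 = 1
  0+1 = 1
  0+0 = 0
  1+0 = 1
  1+0 = 1
  1+1 = 0 carry 1
  0+0+1 = 1
  1+1 = 0 carry 1
  0+1+1 = 0 carry 1
  0+1+1 = 0 carry 1
  1+1+1 = 1 carry 1
  1+1+1 = 1 carry 1
  final carry 1

0b1110001011011100001010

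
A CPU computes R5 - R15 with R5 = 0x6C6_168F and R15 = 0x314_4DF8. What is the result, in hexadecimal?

0x3B1C897

Subtract column by column in base 16:
  F-8 → 7
  8-F → 9 (borrow)
  6-D-1 → 8 (borrow)
  1-4-1 → C (borrow)
  6-4-1 → 1
  C-1 → B
  6-3 → 3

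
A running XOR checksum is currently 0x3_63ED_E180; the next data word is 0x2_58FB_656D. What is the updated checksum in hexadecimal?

0x13B1684ED

XOR each hex digit independently (no carries):
  3^2=1, 6^5=3, 3^8=B, E^F=1, D^B=6, E^6=8, 1^5=4, 8^6=E, 0^D=D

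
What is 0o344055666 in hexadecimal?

Each octal digit is 3 bits: 3=011 4=100 4=100 0=000 5=101 5=101 6=110 6=110 6=110.
Group the bits into nibbles: 0011 1001 0000 0101 1011 1011 0110 → 3905bb6.

0x3905bb6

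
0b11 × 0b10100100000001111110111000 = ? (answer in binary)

Multiply each base-2 digit by 3, carrying:
  0×3 = 0 → write 0
  0×3 = 0 → write 0
  0×3 = 0 → write 0
  1×3 = 3 → write 1 carry 1
  1×3+1 = 4 → write 0 carry 2
  1×3+2 = 5 → write 1 carry 2
  0×3+2 = 2 → write 0 carry 1
  1×3+1 = 4 → write 0 carry 2
  1×3+2 = 5 → write 1 carry 2
  1×3+2 = 5 → write 1 carry 2
  1×3+2 = 5 → write 1 carry 2
  1×3+2 = 5 → write 1 carry 2
  1×3+2 = 5 → write 1 carry 2
  0×3+2 = 2 → write 0 carry 1
  0×3+1 = 1 → write 1
  0×3 = 0 → write 0
  0×3 = 0 → write 0
  0×3 = 0 → write 0
  0×3 = 0 → write 0
  0×3 = 0 → write 0
  1×3 = 3 → write 1 carry 1
  0×3+1 = 1 → write 1
  0×3 = 0 → write 0
  1×3 = 3 → write 1 carry 1
  0×3+1 = 1 → write 1
  1×3 = 3 → write 1 carry 1
  remaining carry: 1

0b111101100000101111100101000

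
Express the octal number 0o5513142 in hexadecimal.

Each octal digit is 3 bits: 5=101 5=101 1=001 3=011 1=001 4=100 2=010.
Group the bits into nibbles: 0001 0110 1001 0110 0110 0010 → 169662.

0x169662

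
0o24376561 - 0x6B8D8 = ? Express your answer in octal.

0o22642231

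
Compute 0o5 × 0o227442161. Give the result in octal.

Multiply each base-8 digit by 5, carrying:
  1×5 = 5 → write 5
  6×5 = 30 → write 6 carry 3
  1×5+3 = 8 → write 0 carry 1
  2×5+1 = 11 → write 3 carry 1
  4×5+1 = 21 → write 5 carry 2
  4×5+2 = 22 → write 6 carry 2
  7×5+2 = 37 → write 5 carry 4
  2×5+4 = 14 → write 6 carry 1
  2×5+1 = 11 → write 3 carry 1
  remaining carry: 1

0o1365653065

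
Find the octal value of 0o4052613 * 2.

Multiply each base-8 digit by 2, carrying:
  3×2 = 6 → write 6
  1×2 = 2 → write 2
  6×2 = 12 → write 4 carry 1
  2×2+1 = 5 → write 5
  5×2 = 10 → write 2 carry 1
  0×2+1 = 1 → write 1
  4×2 = 8 → write 0 carry 1
  remaining carry: 1

0o10125426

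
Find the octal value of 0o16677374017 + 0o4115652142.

0o23015246161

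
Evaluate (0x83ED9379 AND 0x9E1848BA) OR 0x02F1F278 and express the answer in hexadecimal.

0x83ED9379 AND 0x9E1848BA = 0x82080038.
Then OR with 0x02F1F278.

0x82F9F278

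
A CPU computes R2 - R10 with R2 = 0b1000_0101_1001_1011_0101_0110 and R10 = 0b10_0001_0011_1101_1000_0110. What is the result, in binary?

Subtract column by column in base 2:
  0-0 → 0
  1-1 → 0
  1-1 → 0
  0-0 → 0
  1-0 → 1
  0-0 → 0
  1-0 → 1
  0-1 → 1 (borrow)
  1-1-1 → 1 (borrow)
  1-0-1 → 0
  0-1 → 1 (borrow)
  1-1-1 → 1 (borrow)
  1-1-1 → 1 (borrow)
  0-1-1 → 0 (borrow)
  0-0-1 → 1 (borrow)
  1-0-1 → 0
  1-1 → 0
  0-0 → 0
  1-0 → 1
  0-0 → 0
  0-0 → 0
  0-1 → 1 (borrow)
  0-0-1 → 1 (borrow)
  1-0-1 → 0

0b11001000101110111010000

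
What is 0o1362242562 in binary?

0b1011110010010100010101110010

Each octal digit is 3 bits: 1=001 3=011 6=110 2=010 2=010 4=100 2=010 5=101 6=110 2=010.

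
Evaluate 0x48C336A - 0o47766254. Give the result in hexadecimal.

0x3EC46BE

0o47766254 = 0x9FECAC in hexadecimal.
Subtract column by column in base 16:
  A-C → E (borrow)
  6-A-1 → B (borrow)
  3-C-1 → 6 (borrow)
  3-E-1 → 4 (borrow)
  C-F-1 → C (borrow)
  8-9-1 → E (borrow)
  4-0-1 → 3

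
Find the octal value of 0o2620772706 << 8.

8 bits is not a whole number of base-8 digits; in binary: 10110010000111111010111000110 << 8 = 1011001000011111101011100011000000000.

0o1310375343000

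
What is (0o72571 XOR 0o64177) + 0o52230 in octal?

0o70636

First 0o72571 XOR 0o64177 = 0o16406.
Add column by column in base 8, right to left:
  6+0 = 6
  0+3 = 3
  4+2 = 6
  6+2 = 0 carry 1
  1+5+1 = 7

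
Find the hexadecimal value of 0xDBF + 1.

0xDC0

The trailing 1 digit is F (max in base 16), so adding 1 cascades: they roll to 0 and the next digit up increments.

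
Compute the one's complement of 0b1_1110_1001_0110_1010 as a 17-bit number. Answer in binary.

Invert each bit: 11110100101101010 → 00001011010010101.

0b00001011010010101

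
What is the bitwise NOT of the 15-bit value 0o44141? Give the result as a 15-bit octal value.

Each oct digit d becomes 7−d:
  4→3, 4→3, 1→6, 4→3, 1→6

0o33636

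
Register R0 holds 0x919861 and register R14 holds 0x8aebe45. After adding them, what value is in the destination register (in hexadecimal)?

0x94056a6

Add column by column in base 16, right to left:
  1+5 = 6
  6+4 = a
  8+e = 6 carry 1
  9+b+1 = 5 carry 1
  1+e+1 = 0 carry 1
  9+a+1 = 4 carry 1
  0+8+1 = 9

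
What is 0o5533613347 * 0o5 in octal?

0o34312671203

Multiply each base-8 digit by 5, carrying:
  7×5 = 35 → write 3 carry 4
  4×5+4 = 24 → write 0 carry 3
  3×5+3 = 18 → write 2 carry 2
  3×5+2 = 17 → write 1 carry 2
  1×5+2 = 7 → write 7
  6×5 = 30 → write 6 carry 3
  3×5+3 = 18 → write 2 carry 2
  3×5+2 = 17 → write 1 carry 2
  5×5+2 = 27 → write 3 carry 3
  5×5+3 = 28 → write 4 carry 3
  remaining carry: 3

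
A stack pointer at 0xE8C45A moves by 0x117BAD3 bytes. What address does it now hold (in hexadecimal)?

Add column by column in base 16, right to left:
  A+3 = D
  5+D = 2 carry 1
  4+A+1 = F
  C+B = 7 carry 1
  8+7+1 = 0 carry 1
  E+1+1 = 0 carry 1
  0+1+1 = 2

0x2007F2D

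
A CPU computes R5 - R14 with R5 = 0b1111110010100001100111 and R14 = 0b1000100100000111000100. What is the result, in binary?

Subtract column by column in base 2:
  1-0 → 1
  1-0 → 1
  1-1 → 0
  0-0 → 0
  0-0 → 0
  1-0 → 1
  1-1 → 0
  0-1 → 1 (borrow)
  0-1-1 → 0 (borrow)
  0-0-1 → 1 (borrow)
  0-0-1 → 1 (borrow)
  1-0-1 → 0
  0-0 → 0
  1-0 → 1
  0-1 → 1 (borrow)
  0-0-1 → 1 (borrow)
  1-0-1 → 0
  1-1 → 0
  1-0 → 1
  1-0 → 1
  1-0 → 1
  1-1 → 0

0b111001110011010100011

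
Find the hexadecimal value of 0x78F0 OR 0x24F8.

OR each hex digit independently (no carries):
  7|2=7, 8|4=C, F|F=F, 0|8=8

0x7CF8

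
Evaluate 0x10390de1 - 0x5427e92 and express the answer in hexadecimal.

Subtract column by column in base 16:
  1-2 → f (borrow)
  e-9-1 → 4
  d-e → f (borrow)
  0-7-1 → 8 (borrow)
  9-2-1 → 6
  3-4 → f (borrow)
  0-5-1 → a (borrow)
  1-0-1 → 0

0xaf68f4f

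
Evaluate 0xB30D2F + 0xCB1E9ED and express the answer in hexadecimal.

0xD64F71C

Add column by column in base 16, right to left:
  F+D = C carry 1
  2+E+1 = 1 carry 1
  D+9+1 = 7 carry 1
  0+E+1 = F
  3+1 = 4
  B+B = 6 carry 1
  0+C+1 = D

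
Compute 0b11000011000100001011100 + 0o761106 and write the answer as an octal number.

0o31265242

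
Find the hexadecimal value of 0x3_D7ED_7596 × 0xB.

0x2A47340D72

Multiply each base-16 digit by 11, carrying:
  6×11 = 66 → write 2 carry 4
  9×11+4 = 103 → write 7 carry 6
  5×11+6 = 61 → write D carry 3
  7×11+3 = 80 → write 0 carry 5
  D×11+5 = 148 → write 4 carry 9
  E×11+9 = 163 → write 3 carry 10
  7×11+10 = 87 → write 7 carry 5
  D×11+5 = 148 → write 4 carry 9
  3×11+9 = 42 → write A carry 2
  remaining carry: 2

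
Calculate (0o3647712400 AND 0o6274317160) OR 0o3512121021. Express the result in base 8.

0o3647712400 AND 0o6274317160 = 0o2244312000.
Then OR with 0o3512121021.

0o3756333021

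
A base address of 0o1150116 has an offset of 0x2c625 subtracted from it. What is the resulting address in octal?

0o405051

0x2c625 = 0o543045 in octal.
Subtract column by column in base 8:
  6-5 → 1
  1-4 → 5 (borrow)
  1-0-1 → 0
  0-3 → 5 (borrow)
  5-4-1 → 0
  1-5 → 4 (borrow)
  1-0-1 → 0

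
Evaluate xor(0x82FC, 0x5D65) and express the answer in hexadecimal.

0xDF99

XOR each hex digit independently (no carries):
  8^5=D, 2^D=F, F^6=9, C^5=9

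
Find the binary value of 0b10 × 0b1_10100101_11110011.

0b110100101111100110

Multiply each base-2 digit by 2, carrying:
  1×2 = 2 → write 0 carry 1
  1×2+1 = 3 → write 1 carry 1
  0×2+1 = 1 → write 1
  0×2 = 0 → write 0
  1×2 = 2 → write 0 carry 1
  1×2+1 = 3 → write 1 carry 1
  1×2+1 = 3 → write 1 carry 1
  1×2+1 = 3 → write 1 carry 1
  1×2+1 = 3 → write 1 carry 1
  0×2+1 = 1 → write 1
  1×2 = 2 → write 0 carry 1
  0×2+1 = 1 → write 1
  0×2 = 0 → write 0
  1×2 = 2 → write 0 carry 1
  0×2+1 = 1 → write 1
  1×2 = 2 → write 0 carry 1
  1×2+1 = 3 → write 1 carry 1
  remaining carry: 1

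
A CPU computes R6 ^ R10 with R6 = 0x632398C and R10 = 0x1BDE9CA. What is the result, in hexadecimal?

0x78FD046

XOR each hex digit independently (no carries):
  6^1=7, 3^B=8, 2^D=F, 3^E=D, 9^9=0, 8^C=4, C^A=6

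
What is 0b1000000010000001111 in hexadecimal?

Group the bits into nibbles: 0100 0000 0100 0000 1111 → 4040f.

0x4040f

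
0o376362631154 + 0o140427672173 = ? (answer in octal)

Add column by column in base 8, right to left:
  4+3 = 7
  5+7 = 4 carry 1
  1+1+1 = 3
  1+2 = 3
  3+7 = 2 carry 1
  6+6+1 = 5 carry 1
  2+7+1 = 2 carry 1
  6+2+1 = 1 carry 1
  3+4+1 = 0 carry 1
  6+0+1 = 7
  7+4 = 3 carry 1
  3+1+1 = 5

0o537012523347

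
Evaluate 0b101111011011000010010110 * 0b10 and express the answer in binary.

0b1011110110110000100101100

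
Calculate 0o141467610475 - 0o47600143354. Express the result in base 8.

0o71667445121

Subtract column by column in base 8:
  5-4 → 1
  7-5 → 2
  4-3 → 1
  0-3 → 5 (borrow)
  1-4-1 → 4 (borrow)
  6-1-1 → 4
  7-0 → 7
  6-0 → 6
  4-6 → 6 (borrow)
  1-7-1 → 1 (borrow)
  4-4-1 → 7 (borrow)
  1-0-1 → 0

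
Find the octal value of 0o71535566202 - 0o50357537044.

Subtract column by column in base 8:
  2-4 → 6 (borrow)
  0-4-1 → 3 (borrow)
  2-0-1 → 1
  6-7 → 7 (borrow)
  6-3-1 → 2
  5-5 → 0
  5-7 → 6 (borrow)
  3-5-1 → 5 (borrow)
  5-3-1 → 1
  1-0 → 1
  7-5 → 2

0o21156027136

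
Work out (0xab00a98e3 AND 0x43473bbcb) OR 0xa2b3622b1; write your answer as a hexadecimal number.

0xab00a98e3 AND 0x43473bbcb = 0x0300298c3.
Then OR with 0xa2b3622b1.

0xa3b36baf3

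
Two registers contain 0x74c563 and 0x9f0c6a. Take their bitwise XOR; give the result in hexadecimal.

XOR each hex digit independently (no carries):
  7^9=e, 4^f=b, c^0=c, 5^c=9, 6^6=0, 3^a=9

0xebc909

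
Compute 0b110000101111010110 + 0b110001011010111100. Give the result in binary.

0b1100010001010010010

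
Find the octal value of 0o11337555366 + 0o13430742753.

0o24770520341

Add column by column in base 8, right to left:
  6+3 = 1 carry 1
  6+5+1 = 4 carry 1
  3+7+1 = 3 carry 1
  5+2+1 = 0 carry 1
  5+4+1 = 2 carry 1
  5+7+1 = 5 carry 1
  7+0+1 = 0 carry 1
  3+3+1 = 7
  3+4 = 7
  1+3 = 4
  1+1 = 2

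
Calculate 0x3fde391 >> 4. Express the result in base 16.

Shifting right by 4 bits = 1 hex digit: drop the last 1.

0x3fde39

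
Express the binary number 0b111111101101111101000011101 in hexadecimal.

Group the bits into nibbles: 0111 1111 0110 1111 1010 0001 1101 → 7f6fa1d.

0x7f6fa1d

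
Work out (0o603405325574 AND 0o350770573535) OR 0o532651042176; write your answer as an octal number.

0o732651163576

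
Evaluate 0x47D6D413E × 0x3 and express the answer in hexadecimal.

Multiply each base-16 digit by 3, carrying:
  E×3 = 42 → write A carry 2
  3×3+2 = 11 → write B
  1×3 = 3 → write 3
  4×3 = 12 → write C
  D×3 = 39 → write 7 carry 2
  6×3+2 = 20 → write 4 carry 1
  D×3+1 = 40 → write 8 carry 2
  7×3+2 = 23 → write 7 carry 1
  4×3+1 = 13 → write D

0xD7847C3BA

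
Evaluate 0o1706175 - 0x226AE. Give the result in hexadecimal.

0x565CF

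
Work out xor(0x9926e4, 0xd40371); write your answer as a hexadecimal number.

0x4d2595

XOR each hex digit independently (no carries):
  9^d=4, 9^4=d, 2^0=2, 6^3=5, e^7=9, 4^1=5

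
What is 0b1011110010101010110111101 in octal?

0o136252675

Group the bits in threes: 001 011 110 010 101 010 110 111 101 → 136252675.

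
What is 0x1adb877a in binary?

0b11010110110111000011101111010

Expand each hex digit to 4 bits: 1=0001 a=1010 d=1101 b=1011 8=1000 7=0111 7=0111 a=1010.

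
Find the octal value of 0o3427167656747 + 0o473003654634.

0o4122173533603

Add column by column in base 8, right to left:
  7+4 = 3 carry 1
  4+3+1 = 0 carry 1
  7+6+1 = 6 carry 1
  6+4+1 = 3 carry 1
  5+5+1 = 3 carry 1
  6+6+1 = 5 carry 1
  7+3+1 = 3 carry 1
  6+0+1 = 7
  1+0 = 1
  7+3 = 2 carry 1
  2+7+1 = 2 carry 1
  4+4+1 = 1 carry 1
  3+0+1 = 4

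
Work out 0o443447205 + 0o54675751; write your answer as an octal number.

Add column by column in base 8, right to left:
  5+1 = 6
  0+5 = 5
  2+7 = 1 carry 1
  7+5+1 = 5 carry 1
  4+7+1 = 4 carry 1
  4+6+1 = 3 carry 1
  3+4+1 = 0 carry 1
  4+5+1 = 2 carry 1
  4+0+1 = 5

0o520345156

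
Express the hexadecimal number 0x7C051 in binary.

0b1111100000001010001

Expand each hex digit to 4 bits: 7=0111 C=1100 0=0000 5=0101 1=0001.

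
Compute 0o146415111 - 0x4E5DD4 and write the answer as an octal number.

0x4E5DD4 = 0o23456724 in octal.
Subtract column by column in base 8:
  1-4 → 5 (borrow)
  1-2-1 → 6 (borrow)
  1-7-1 → 1 (borrow)
  5-6-1 → 6 (borrow)
  1-5-1 → 3 (borrow)
  4-4-1 → 7 (borrow)
  6-3-1 → 2
  4-2 → 2
  1-0 → 1

0o122736165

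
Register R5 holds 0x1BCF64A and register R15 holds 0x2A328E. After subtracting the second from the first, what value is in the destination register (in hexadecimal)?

Subtract column by column in base 16:
  A-E → C (borrow)
  4-8-1 → B (borrow)
  6-2-1 → 3
  F-3 → C
  C-A → 2
  B-2 → 9
  1-0 → 1

0x192C3BC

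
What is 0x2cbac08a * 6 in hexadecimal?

0x10c60833c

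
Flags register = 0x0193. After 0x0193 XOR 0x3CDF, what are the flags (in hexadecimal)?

0x3D4C

XOR each hex digit independently (no carries):
  0^3=3, 1^C=D, 9^D=4, 3^F=C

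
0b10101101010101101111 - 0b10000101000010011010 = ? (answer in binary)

0b101000010011010101

Subtract column by column in base 2:
  1-0 → 1
  1-1 → 0
  1-0 → 1
  1-1 → 0
  0-1 → 1 (borrow)
  1-0-1 → 0
  1-0 → 1
  0-1 → 1 (borrow)
  1-0-1 → 0
  0-0 → 0
  1-0 → 1
  0-0 → 0
  1-1 → 0
  0-0 → 0
  1-1 → 0
  1-0 → 1
  0-0 → 0
  1-0 → 1
  0-0 → 0
  1-1 → 0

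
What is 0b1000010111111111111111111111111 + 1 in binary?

0b1000011000000000000000000000000

The trailing 24 digits are 1 (max in base 2), so adding 1 cascades: they roll to 0 and the next digit up increments.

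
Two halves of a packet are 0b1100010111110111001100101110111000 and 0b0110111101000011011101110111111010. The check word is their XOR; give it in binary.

0b1010101010110100010001011001000010

XOR bit by bit (1 where the bits differ):
  1100010111110111001100101110111000
^ 0110111101000011011101110111111010
= 1010101010110100010001011001000010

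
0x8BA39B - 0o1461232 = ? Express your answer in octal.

0o41240401

0x8BA39B = 0o42721633 in octal.
Subtract column by column in base 8:
  3-2 → 1
  3-3 → 0
  6-2 → 4
  1-1 → 0
  2-6 → 4 (borrow)
  7-4-1 → 2
  2-1 → 1
  4-0 → 4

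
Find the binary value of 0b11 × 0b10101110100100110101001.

Multiply each base-2 digit by 3, carrying:
  1×3 = 3 → write 1 carry 1
  0×3+1 = 1 → write 1
  0×3 = 0 → write 0
  1×3 = 3 → write 1 carry 1
  0×3+1 = 1 → write 1
  1×3 = 3 → write 1 carry 1
  0×3+1 = 1 → write 1
  1×3 = 3 → write 1 carry 1
  1×3+1 = 4 → write 0 carry 2
  0×3+2 = 2 → write 0 carry 1
  0×3+1 = 1 → write 1
  1×3 = 3 → write 1 carry 1
  0×3+1 = 1 → write 1
  0×3 = 0 → write 0
  1×3 = 3 → write 1 carry 1
  0×3+1 = 1 → write 1
  1×3 = 3 → write 1 carry 1
  1×3+1 = 4 → write 0 carry 2
  1×3+2 = 5 → write 1 carry 2
  0×3+2 = 2 → write 0 carry 1
  1×3+1 = 4 → write 0 carry 2
  0×3+2 = 2 → write 0 carry 1
  1×3+1 = 4 → write 0 carry 2
  remaining carry: 10

0b1000001011101110011111011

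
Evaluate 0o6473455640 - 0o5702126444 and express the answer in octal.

Subtract column by column in base 8:
  0-4 → 4 (borrow)
  4-4-1 → 7 (borrow)
  6-4-1 → 1
  5-6 → 7 (borrow)
  5-2-1 → 2
  4-1 → 3
  3-2 → 1
  7-0 → 7
  4-7 → 5 (borrow)
  6-5-1 → 0

0o571327174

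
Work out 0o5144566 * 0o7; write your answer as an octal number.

Multiply each base-8 digit by 7, carrying:
  6×7 = 42 → write 2 carry 5
  6×7+5 = 47 → write 7 carry 5
  5×7+5 = 40 → write 0 carry 5
  4×7+5 = 33 → write 1 carry 4
  4×7+4 = 32 → write 0 carry 4
  1×7+4 = 11 → write 3 carry 1
  5×7+1 = 36 → write 4 carry 4
  remaining carry: 4

0o44301072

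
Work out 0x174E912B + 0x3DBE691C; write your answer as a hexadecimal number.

0x550CFA47

Add column by column in base 16, right to left:
  B+C = 7 carry 1
  2+1+1 = 4
  1+9 = A
  9+6 = F
  E+E = C carry 1
  4+B+1 = 0 carry 1
  7+D+1 = 5 carry 1
  1+3+1 = 5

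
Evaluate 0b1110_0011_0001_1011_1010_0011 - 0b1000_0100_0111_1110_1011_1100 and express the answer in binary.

0b10111101001110011100111

Subtract column by column in base 2:
  1-0 → 1
  1-0 → 1
  0-1 → 1 (borrow)
  0-1-1 → 0 (borrow)
  0-1-1 → 0 (borrow)
  1-1-1 → 1 (borrow)
  0-0-1 → 1 (borrow)
  1-1-1 → 1 (borrow)
  1-0-1 → 0
  1-1 → 0
  0-1 → 1 (borrow)
  1-1-1 → 1 (borrow)
  1-1-1 → 1 (borrow)
  0-1-1 → 0 (borrow)
  0-1-1 → 0 (borrow)
  0-0-1 → 1 (borrow)
  1-0-1 → 0
  1-0 → 1
  0-1 → 1 (borrow)
  0-0-1 → 1 (borrow)
  0-0-1 → 1 (borrow)
  1-0-1 → 0
  1-0 → 1
  1-1 → 0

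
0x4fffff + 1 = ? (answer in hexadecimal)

The trailing 5 digits are F (max in base 16), so adding 1 cascades: they roll to 0 and the next digit up increments.

0x500000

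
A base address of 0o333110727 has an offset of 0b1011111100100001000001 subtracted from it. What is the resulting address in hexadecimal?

0o333110727 = 0x36C91D7 in hexadecimal.
0b1011111100100001000001 = 0x2FC841 in hexadecimal.
Subtract column by column in base 16:
  7-1 → 6
  D-4 → 9
  1-8 → 9 (borrow)
  9-C-1 → C (borrow)
  C-F-1 → C (borrow)
  6-2-1 → 3
  3-0 → 3

0x33CC996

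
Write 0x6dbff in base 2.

Expand each hex digit to 4 bits: 6=0110 d=1101 b=1011 f=1111 f=1111.

0b1101101101111111111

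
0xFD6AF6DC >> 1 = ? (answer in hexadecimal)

0x7EB57B6E

1 bits is not a whole number of base-16 digits; in binary: 11111101011010101111011011011100 >> 1 = 1111110101101010111101101101110.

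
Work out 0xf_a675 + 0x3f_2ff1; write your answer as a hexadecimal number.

0x4ed666

Add column by column in base 16, right to left:
  5+1 = 6
  7+f = 6 carry 1
  6+f+1 = 6 carry 1
  a+2+1 = d
  f+f = e carry 1
  0+3+1 = 4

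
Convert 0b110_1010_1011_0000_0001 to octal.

0o1525401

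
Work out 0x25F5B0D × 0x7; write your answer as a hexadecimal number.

Multiply each base-16 digit by 7, carrying:
  D×7 = 91 → write B carry 5
  0×7+5 = 5 → write 5
  B×7 = 77 → write D carry 4
  5×7+4 = 39 → write 7 carry 2
  F×7+2 = 107 → write B carry 6
  5×7+6 = 41 → write 9 carry 2
  2×7+2 = 16 → write 0 carry 1
  remaining carry: 1

0x109B7D5B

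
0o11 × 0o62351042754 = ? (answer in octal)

0o706061472514

Multiply each base-8 digit by 9, carrying:
  4×9 = 36 → write 4 carry 4
  5×9+4 = 49 → write 1 carry 6
  7×9+6 = 69 → write 5 carry 8
  2×9+8 = 26 → write 2 carry 3
  4×9+3 = 39 → write 7 carry 4
  0×9+4 = 4 → write 4
  1×9 = 9 → write 1 carry 1
  5×9+1 = 46 → write 6 carry 5
  3×9+5 = 32 → write 0 carry 4
  2×9+4 = 22 → write 6 carry 2
  6×9+2 = 56 → write 0 carry 7
  remaining carry: 7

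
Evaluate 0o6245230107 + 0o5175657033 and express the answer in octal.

Add column by column in base 8, right to left:
  7+3 = 2 carry 1
  0+3+1 = 4
  1+0 = 1
  0+7 = 7
  3+5 = 0 carry 1
  2+6+1 = 1 carry 1
  5+5+1 = 3 carry 1
  4+7+1 = 4 carry 1
  2+1+1 = 4
  6+5 = 3 carry 1
  final carry 1

0o13443107142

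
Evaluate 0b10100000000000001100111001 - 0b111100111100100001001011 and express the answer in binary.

Subtract column by column in base 2:
  1-1 → 0
  0-1 → 1 (borrow)
  0-0-1 → 1 (borrow)
  1-1-1 → 1 (borrow)
  1-0-1 → 0
  1-0 → 1
  0-1 → 1 (borrow)
  0-0-1 → 1 (borrow)
  1-0-1 → 0
  1-0 → 1
  0-0 → 0
  0-1 → 1 (borrow)
  0-0-1 → 1 (borrow)
  0-0-1 → 1 (borrow)
  0-1-1 → 0 (borrow)
  0-1-1 → 0 (borrow)
  0-1-1 → 0 (borrow)
  0-1-1 → 0 (borrow)
  0-0-1 → 1 (borrow)
  0-0-1 → 1 (borrow)
  0-1-1 → 0 (borrow)
  0-1-1 → 0 (borrow)
  0-1-1 → 0 (borrow)
  1-1-1 → 1 (borrow)
  0-0-1 → 1 (borrow)
  1-0-1 → 0

0b1100011000011101011101110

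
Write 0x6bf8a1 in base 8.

Expand each hex digit to 4 bits: 6=0110 b=1011 f=1111 8=1000 a=1010 1=0001.
Group the bits in threes: 011 010 111 111 100 010 100 001 → 32774241.

0o32774241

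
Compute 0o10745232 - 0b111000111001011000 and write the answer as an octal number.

0o10036102

0b111000111001011000 = 0o707130 in octal.
Subtract column by column in base 8:
  2-0 → 2
  3-3 → 0
  2-1 → 1
  5-7 → 6 (borrow)
  4-0-1 → 3
  7-7 → 0
  0-0 → 0
  1-0 → 1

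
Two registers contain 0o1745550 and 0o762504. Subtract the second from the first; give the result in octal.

Subtract column by column in base 8:
  0-4 → 4 (borrow)
  5-0-1 → 4
  5-5 → 0
  5-2 → 3
  4-6 → 6 (borrow)
  7-7-1 → 7 (borrow)
  1-0-1 → 0

0o763044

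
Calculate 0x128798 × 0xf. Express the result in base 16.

0x115f1e8

Multiply each base-16 digit by 15, carrying:
  8×15 = 120 → write 8 carry 7
  9×15+7 = 142 → write e carry 8
  7×15+8 = 113 → write 1 carry 7
  8×15+7 = 127 → write f carry 7
  2×15+7 = 37 → write 5 carry 2
  1×15+2 = 17 → write 1 carry 1
  remaining carry: 1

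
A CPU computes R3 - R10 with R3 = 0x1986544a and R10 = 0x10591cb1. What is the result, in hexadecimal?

Subtract column by column in base 16:
  a-1 → 9
  4-b → 9 (borrow)
  4-c-1 → 7 (borrow)
  5-1-1 → 3
  6-9 → d (borrow)
  8-5-1 → 2
  9-0 → 9
  1-1 → 0

0x92d3799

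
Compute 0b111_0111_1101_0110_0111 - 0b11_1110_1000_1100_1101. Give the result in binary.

Subtract column by column in base 2:
  1-1 → 0
  1-0 → 1
  1-1 → 0
  0-1 → 1 (borrow)
  0-0-1 → 1 (borrow)
  1-0-1 → 0
  1-1 → 0
  0-1 → 1 (borrow)
  1-0-1 → 0
  0-0 → 0
  1-0 → 1
  1-1 → 0
  1-0 → 1
  1-1 → 0
  1-1 → 0
  0-1 → 1 (borrow)
  1-1-1 → 1 (borrow)
  1-1-1 → 1 (borrow)
  1-0-1 → 0

0b111001010010011010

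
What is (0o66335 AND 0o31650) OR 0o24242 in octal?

0o66335 AND 0o31650 = 0o20210.
Then OR with 0o24242.

0o24252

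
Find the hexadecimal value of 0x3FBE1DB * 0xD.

Multiply each base-16 digit by 13, carrying:
  B×13 = 143 → write F carry 8
  D×13+8 = 177 → write 1 carry 11
  1×13+11 = 24 → write 8 carry 1
  E×13+1 = 183 → write 7 carry 11
  B×13+11 = 154 → write A carry 9
  F×13+9 = 204 → write C carry 12
  3×13+12 = 51 → write 3 carry 3
  remaining carry: 3

0x33CA781F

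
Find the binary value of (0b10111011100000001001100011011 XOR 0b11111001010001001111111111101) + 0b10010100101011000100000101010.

0b11010111011100001010100010000

First 0b10111011100000001001100011011 XOR 0b11111001010001001111111111101 = 0b01000010110001000110011100110.
Add column by column in base 2, right to left:
  0+0 = 0
  1+1 = 0 carry 1
  1+0+1 = 0 carry 1
  0+1+1 = 0 carry 1
  0+0+1 = 1
  1+1 = 0 carry 1
  1+0+1 = 0 carry 1
  1+0+1 = 0 carry 1
  0+0+1 = 1
  0+0 = 0
  1+0 = 1
  1+1 = 0 carry 1
  0+0+1 = 1
  0+0 = 0
  0+0 = 0
  1+1 = 0 carry 1
  0+1+1 = 0 carry 1
  0+0+1 = 1
  0+1 = 1
  1+0 = 1
  1+1 = 0 carry 1
  0+0+1 = 1
  1+0 = 1
  0+1 = 1
  0+0 = 0
  0+1 = 1
  0+0 = 0
  1+0 = 1
  0+1 = 1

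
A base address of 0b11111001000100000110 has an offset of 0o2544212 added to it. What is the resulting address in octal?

0o6454620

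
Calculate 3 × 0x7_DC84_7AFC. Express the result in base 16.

0x17958D70F4

Multiply each base-16 digit by 3, carrying:
  C×3 = 36 → write 4 carry 2
  F×3+2 = 47 → write F carry 2
  A×3+2 = 32 → write 0 carry 2
  7×3+2 = 23 → write 7 carry 1
  4×3+1 = 13 → write D
  8×3 = 24 → write 8 carry 1
  C×3+1 = 37 → write 5 carry 2
  D×3+2 = 41 → write 9 carry 2
  7×3+2 = 23 → write 7 carry 1
  remaining carry: 1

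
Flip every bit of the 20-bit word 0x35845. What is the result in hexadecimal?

0xCA7BA

Each hex digit d becomes F−d:
  3→C, 5→A, 8→7, 4→B, 5→A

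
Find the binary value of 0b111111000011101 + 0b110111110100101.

0b1110110111000010

Add column by column in base 2, right to left:
  1+1 = 0 carry 1
  0+0+1 = 1
  1+1 = 0 carry 1
  1+0+1 = 0 carry 1
  1+0+1 = 0 carry 1
  0+1+1 = 0 carry 1
  0+0+1 = 1
  0+1 = 1
  0+1 = 1
  1+1 = 0 carry 1
  1+1+1 = 1 carry 1
  1+1+1 = 1 carry 1
  1+0+1 = 0 carry 1
  1+1+1 = 1 carry 1
  1+1+1 = 1 carry 1
  final carry 1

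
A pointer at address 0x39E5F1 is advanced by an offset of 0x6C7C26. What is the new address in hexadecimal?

Add column by column in base 16, right to left:
  1+6 = 7
  F+2 = 1 carry 1
  5+C+1 = 2 carry 1
  E+7+1 = 6 carry 1
  9+C+1 = 6 carry 1
  3+6+1 = A

0xA66217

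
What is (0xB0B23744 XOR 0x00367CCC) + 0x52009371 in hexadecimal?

First 0xB0B23744 XOR 0x00367CCC = 0xB0844B88.
Add column by column in base 16, right to left:
  8+1 = 9
  8+7 = F
  B+3 = E
  4+9 = D
  4+0 = 4
  8+0 = 8
  0+2 = 2
  B+5 = 0 carry 1
  final carry 1

0x10284DEF9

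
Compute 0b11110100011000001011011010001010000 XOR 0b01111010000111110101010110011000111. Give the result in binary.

0b10001110011111111110001100010010111

XOR bit by bit (1 where the bits differ):
  11110100011000001011011010001010000
^ 01111010000111110101010110011000111
= 10001110011111111110001100010010111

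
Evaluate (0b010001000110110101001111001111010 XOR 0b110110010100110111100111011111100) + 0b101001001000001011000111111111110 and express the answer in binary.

0b1010000011010001101110000010000100

First 0b010001000110110101001111001111010 XOR 0b110110010100110111100111011111100 = 0b100111010010000010101000010000110.
Add column by column in base 2, right to left:
  0+0 = 0
  1+1 = 0 carry 1
  1+1+1 = 1 carry 1
  0+1+1 = 0 carry 1
  0+1+1 = 0 carry 1
  0+1+1 = 0 carry 1
  0+1+1 = 0 carry 1
  1+1+1 = 1 carry 1
  0+1+1 = 0 carry 1
  0+1+1 = 0 carry 1
  0+1+1 = 0 carry 1
  0+1+1 = 0 carry 1
  1+0+1 = 0 carry 1
  0+0+1 = 1
  1+0 = 1
  0+1 = 1
  1+1 = 0 carry 1
  0+0+1 = 1
  0+1 = 1
  0+0 = 0
  0+0 = 0
  0+0 = 0
  1+0 = 1
  0+0 = 0
  0+1 = 1
  1+0 = 1
  0+0 = 0
  1+1 = 0 carry 1
  1+0+1 = 0 carry 1
  1+0+1 = 0 carry 1
  0+1+1 = 0 carry 1
  0+0+1 = 1
  1+1 = 0 carry 1
  final carry 1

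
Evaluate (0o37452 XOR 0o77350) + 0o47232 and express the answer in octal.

0o110134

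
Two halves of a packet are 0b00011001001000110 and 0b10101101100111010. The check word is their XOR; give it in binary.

XOR bit by bit (1 where the bits differ):
  00011001001000110
^ 10101101100111010
= 10110100101111100

0b10110100101111100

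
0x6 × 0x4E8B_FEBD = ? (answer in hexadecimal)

0x1D747F86E

Multiply each base-16 digit by 6, carrying:
  D×6 = 78 → write E carry 4
  B×6+4 = 70 → write 6 carry 4
  E×6+4 = 88 → write 8 carry 5
  F×6+5 = 95 → write F carry 5
  B×6+5 = 71 → write 7 carry 4
  8×6+4 = 52 → write 4 carry 3
  E×6+3 = 87 → write 7 carry 5
  4×6+5 = 29 → write D carry 1
  remaining carry: 1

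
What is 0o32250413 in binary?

Each octal digit is 3 bits: 3=011 2=010 2=010 5=101 0=000 4=100 1=001 3=011.

0b11010010101000100001011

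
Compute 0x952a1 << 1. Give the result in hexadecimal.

1 bits is not a whole number of base-16 digits; in binary: 10010101001010100001 << 1 = 100101010010101000010.

0x12a542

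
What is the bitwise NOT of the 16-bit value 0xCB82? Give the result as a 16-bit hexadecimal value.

0x347D

Each hex digit d becomes F−d:
  C→3, B→4, 8→7, 2→D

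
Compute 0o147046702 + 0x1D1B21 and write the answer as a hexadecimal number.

0x1B968E3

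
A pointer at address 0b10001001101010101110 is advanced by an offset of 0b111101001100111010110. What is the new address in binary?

Add column by column in base 2, right to left:
  0+0 = 0
  1+1 = 0 carry 1
  1+1+1 = 1 carry 1
  1+0+1 = 0 carry 1
  0+1+1 = 0 carry 1
  1+0+1 = 0 carry 1
  0+1+1 = 0 carry 1
  1+1+1 = 1 carry 1
  0+1+1 = 0 carry 1
  1+0+1 = 0 carry 1
  0+0+1 = 1
  1+1 = 0 carry 1
  1+1+1 = 1 carry 1
  0+0+1 = 1
  0+0 = 0
  1+1 = 0 carry 1
  0+0+1 = 1
  0+1 = 1
  0+1 = 1
  1+1 = 0 carry 1
  0+1+1 = 0 carry 1
  final carry 1

0b1001110011010010000100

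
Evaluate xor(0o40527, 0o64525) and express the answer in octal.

0o24002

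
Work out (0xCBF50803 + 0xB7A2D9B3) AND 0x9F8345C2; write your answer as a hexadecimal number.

0x83834182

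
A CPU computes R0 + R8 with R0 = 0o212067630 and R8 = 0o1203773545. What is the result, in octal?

Add column by column in base 8, right to left:
  0+5 = 5
  3+4 = 7
  6+5 = 3 carry 1
  7+3+1 = 3 carry 1
  6+7+1 = 6 carry 1
  0+7+1 = 0 carry 1
  2+3+1 = 6
  1+0 = 1
  2+2 = 4
  0+1 = 1

0o1416063375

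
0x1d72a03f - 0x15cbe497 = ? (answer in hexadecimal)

Subtract column by column in base 16:
  f-7 → 8
  3-9 → a (borrow)
  0-4-1 → b (borrow)
  a-e-1 → b (borrow)
  2-b-1 → 6 (borrow)
  7-c-1 → a (borrow)
  d-5-1 → 7
  1-1 → 0

0x7a6bba8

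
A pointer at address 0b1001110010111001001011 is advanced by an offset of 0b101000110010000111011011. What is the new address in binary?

Add column by column in base 2, right to left:
  1+1 = 0 carry 1
  1+1+1 = 1 carry 1
  0+0+1 = 1
  1+1 = 0 carry 1
  0+1+1 = 0 carry 1
  0+0+1 = 1
  1+1 = 0 carry 1
  0+1+1 = 0 carry 1
  0+1+1 = 0 carry 1
  1+0+1 = 0 carry 1
  1+0+1 = 0 carry 1
  1+0+1 = 0 carry 1
  0+0+1 = 1
  1+1 = 0 carry 1
  0+0+1 = 1
  0+0 = 0
  1+1 = 0 carry 1
  1+1+1 = 1 carry 1
  1+0+1 = 0 carry 1
  0+0+1 = 1
  0+0 = 0
  1+1 = 0 carry 1
  0+0+1 = 1
  0+1 = 1

0b110010100101000000100110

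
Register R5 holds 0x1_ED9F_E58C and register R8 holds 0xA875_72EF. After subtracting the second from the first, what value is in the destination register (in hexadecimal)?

0x1452A729D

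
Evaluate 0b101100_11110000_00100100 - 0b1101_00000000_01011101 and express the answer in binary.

Subtract column by column in base 2:
  0-1 → 1 (borrow)
  0-0-1 → 1 (borrow)
  1-1-1 → 1 (borrow)
  0-1-1 → 0 (borrow)
  0-1-1 → 0 (borrow)
  1-0-1 → 0
  0-1 → 1 (borrow)
  0-0-1 → 1 (borrow)
  0-0-1 → 1 (borrow)
  0-0-1 → 1 (borrow)
  0-0-1 → 1 (borrow)
  0-0-1 → 1 (borrow)
  1-0-1 → 0
  1-0 → 1
  1-0 → 1
  1-0 → 1
  0-1 → 1 (borrow)
  0-0-1 → 1 (borrow)
  1-1-1 → 1 (borrow)
  1-1-1 → 1 (borrow)
  0-0-1 → 1 (borrow)
  1-0-1 → 0

0b111111110111111000111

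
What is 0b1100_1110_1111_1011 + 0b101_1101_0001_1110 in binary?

Add column by column in base 2, right to left:
  1+0 = 1
  1+1 = 0 carry 1
  0+1+1 = 0 carry 1
  1+1+1 = 1 carry 1
  1+1+1 = 1 carry 1
  1+0+1 = 0 carry 1
  1+0+1 = 0 carry 1
  1+0+1 = 0 carry 1
  0+1+1 = 0 carry 1
  1+0+1 = 0 carry 1
  1+1+1 = 1 carry 1
  1+1+1 = 1 carry 1
  0+1+1 = 0 carry 1
  0+0+1 = 1
  1+1 = 0 carry 1
  1+0+1 = 0 carry 1
  final carry 1

0b10010110000011001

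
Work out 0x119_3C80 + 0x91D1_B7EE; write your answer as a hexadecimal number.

Add column by column in base 16, right to left:
  0+E = E
  8+E = 6 carry 1
  C+7+1 = 4 carry 1
  3+B+1 = F
  9+1 = A
  1+D = E
  1+1 = 2
  0+9 = 9

0x92EAF46E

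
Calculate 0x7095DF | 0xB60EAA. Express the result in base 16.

0xF69FFF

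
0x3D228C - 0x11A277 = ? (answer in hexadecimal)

0x2B8015

Subtract column by column in base 16:
  C-7 → 5
  8-7 → 1
  2-2 → 0
  2-A → 8 (borrow)
  D-1-1 → B
  3-1 → 2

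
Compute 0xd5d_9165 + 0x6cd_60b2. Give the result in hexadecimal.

Add column by column in base 16, right to left:
  5+2 = 7
  6+b = 1 carry 1
  1+0+1 = 2
  9+6 = f
  d+d = a carry 1
  5+c+1 = 2 carry 1
  d+6+1 = 4 carry 1
  final carry 1

0x142af217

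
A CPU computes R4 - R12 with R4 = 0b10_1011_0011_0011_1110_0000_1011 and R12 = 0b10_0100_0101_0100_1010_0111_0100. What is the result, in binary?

0b11011011111001110010111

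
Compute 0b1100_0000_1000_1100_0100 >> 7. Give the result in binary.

Right shift by 7: drop the 7 least-significant bits.

0b1100000010001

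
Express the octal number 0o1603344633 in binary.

Each octal digit is 3 bits: 1=001 6=110 0=000 3=011 3=011 4=100 4=100 6=110 3=011 3=011.

0b1110000011011100100110011011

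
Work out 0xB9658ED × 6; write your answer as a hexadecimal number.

0x4586158E

Multiply each base-16 digit by 6, carrying:
  D×6 = 78 → write E carry 4
  E×6+4 = 88 → write 8 carry 5
  8×6+5 = 53 → write 5 carry 3
  5×6+3 = 33 → write 1 carry 2
  6×6+2 = 38 → write 6 carry 2
  9×6+2 = 56 → write 8 carry 3
  B×6+3 = 69 → write 5 carry 4
  remaining carry: 4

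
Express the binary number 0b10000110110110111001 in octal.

0o2066671

Group the bits in threes: 010 000 110 110 110 111 001 → 2066671.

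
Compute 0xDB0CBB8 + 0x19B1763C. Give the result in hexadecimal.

Add column by column in base 16, right to left:
  8+C = 4 carry 1
  B+3+1 = F
  B+6 = 1 carry 1
  C+7+1 = 4 carry 1
  0+1+1 = 2
  B+B = 6 carry 1
  D+9+1 = 7 carry 1
  0+1+1 = 2

0x276241F4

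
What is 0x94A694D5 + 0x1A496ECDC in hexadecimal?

0x2393D81B1

Add column by column in base 16, right to left:
  5+C = 1 carry 1
  D+D+1 = B carry 1
  4+C+1 = 1 carry 1
  9+E+1 = 8 carry 1
  6+6+1 = D
  A+9 = 3 carry 1
  4+4+1 = 9
  9+A = 3 carry 1
  0+1+1 = 2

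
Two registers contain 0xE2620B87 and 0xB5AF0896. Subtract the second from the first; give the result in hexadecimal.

0x2CB302F1

Subtract column by column in base 16:
  7-6 → 1
  8-9 → F (borrow)
  B-8-1 → 2
  0-0 → 0
  2-F → 3 (borrow)
  6-A-1 → B (borrow)
  2-5-1 → C (borrow)
  E-B-1 → 2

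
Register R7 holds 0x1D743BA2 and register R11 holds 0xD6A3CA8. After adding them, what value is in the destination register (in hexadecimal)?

0x2ADE784A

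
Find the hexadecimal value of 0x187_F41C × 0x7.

0xAB7ACC4

Multiply each base-16 digit by 7, carrying:
  C×7 = 84 → write 4 carry 5
  1×7+5 = 12 → write C
  4×7 = 28 → write C carry 1
  F×7+1 = 106 → write A carry 6
  7×7+6 = 55 → write 7 carry 3
  8×7+3 = 59 → write B carry 3
  1×7+3 = 10 → write A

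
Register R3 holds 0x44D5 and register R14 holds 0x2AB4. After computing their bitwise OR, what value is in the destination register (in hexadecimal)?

0x6EF5

OR each hex digit independently (no carries):
  4|2=6, 4|A=E, D|B=F, 5|4=5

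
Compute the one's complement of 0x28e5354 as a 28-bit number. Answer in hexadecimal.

0xd71acab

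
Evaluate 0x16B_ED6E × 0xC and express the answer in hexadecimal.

0x110F2128

Multiply each base-16 digit by 12, carrying:
  E×12 = 168 → write 8 carry 10
  6×12+10 = 82 → write 2 carry 5
  D×12+5 = 161 → write 1 carry 10
  E×12+10 = 178 → write 2 carry 11
  B×12+11 = 143 → write F carry 8
  6×12+8 = 80 → write 0 carry 5
  1×12+5 = 17 → write 1 carry 1
  remaining carry: 1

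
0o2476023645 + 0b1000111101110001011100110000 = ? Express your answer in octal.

0o3573637325

0b1000111101110001011100110000 = 0o1075613460 in octal.
Add column by column in base 8, right to left:
  5+0 = 5
  4+6 = 2 carry 1
  6+4+1 = 3 carry 1
  3+3+1 = 7
  2+1 = 3
  0+6 = 6
  6+5 = 3 carry 1
  7+7+1 = 7 carry 1
  4+0+1 = 5
  2+1 = 3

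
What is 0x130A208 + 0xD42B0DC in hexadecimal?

Add column by column in base 16, right to left:
  8+C = 4 carry 1
  0+D+1 = E
  2+0 = 2
  A+B = 5 carry 1
  0+2+1 = 3
  3+4 = 7
  1+D = E

0xE7352E4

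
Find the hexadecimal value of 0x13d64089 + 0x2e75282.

0x16bd930b

Add column by column in base 16, right to left:
  9+2 = b
  8+8 = 0 carry 1
  0+2+1 = 3
  4+5 = 9
  6+7 = d
  d+e = b carry 1
  3+2+1 = 6
  1+0 = 1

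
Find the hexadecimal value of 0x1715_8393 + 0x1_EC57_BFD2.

Add column by column in base 16, right to left:
  3+2 = 5
  9+D = 6 carry 1
  3+F+1 = 3 carry 1
  8+B+1 = 4 carry 1
  5+7+1 = D
  1+5 = 6
  7+C = 3 carry 1
  1+E+1 = 0 carry 1
  0+1+1 = 2

0x2036D4365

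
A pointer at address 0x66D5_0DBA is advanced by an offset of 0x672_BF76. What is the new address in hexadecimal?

Add column by column in base 16, right to left:
  A+6 = 0 carry 1
  B+7+1 = 3 carry 1
  D+F+1 = D carry 1
  0+B+1 = C
  5+2 = 7
  D+7 = 4 carry 1
  6+6+1 = D
  6+0 = 6

0x6D47CD30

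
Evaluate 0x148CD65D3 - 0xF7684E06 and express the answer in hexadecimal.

0x516517CD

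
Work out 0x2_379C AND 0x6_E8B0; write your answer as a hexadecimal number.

AND each hex digit independently (no carries):
  2&6=2, 3&E=2, 7&8=0, 9&B=9, C&0=0

0x22090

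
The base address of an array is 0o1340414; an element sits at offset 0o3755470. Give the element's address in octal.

Add column by column in base 8, right to left:
  4+0 = 4
  1+7 = 0 carry 1
  4+4+1 = 1 carry 1
  0+5+1 = 6
  4+5 = 1 carry 1
  3+7+1 = 3 carry 1
  1+3+1 = 5

0o5316104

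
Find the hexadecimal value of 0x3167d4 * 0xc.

0x250ddf0

Multiply each base-16 digit by 12, carrying:
  4×12 = 48 → write 0 carry 3
  d×12+3 = 159 → write f carry 9
  7×12+9 = 93 → write d carry 5
  6×12+5 = 77 → write d carry 4
  1×12+4 = 16 → write 0 carry 1
  3×12+1 = 37 → write 5 carry 2
  remaining carry: 2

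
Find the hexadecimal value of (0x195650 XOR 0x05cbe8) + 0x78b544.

First 0x195650 XOR 0x05cbe8 = 0x1c9db8.
Add column by column in base 16, right to left:
  8+4 = c
  b+4 = f
  d+5 = 2 carry 1
  9+b+1 = 5 carry 1
  c+8+1 = 5 carry 1
  1+7+1 = 9

0x9552fc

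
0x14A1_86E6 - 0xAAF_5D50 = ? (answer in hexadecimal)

Subtract column by column in base 16:
  6-0 → 6
  E-5 → 9
  6-D → 9 (borrow)
  8-5-1 → 2
  1-F → 2 (borrow)
  A-A-1 → F (borrow)
  4-A-1 → 9 (borrow)
  1-0-1 → 0

0x9F22996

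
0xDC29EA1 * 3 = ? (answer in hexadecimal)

0x2947DBE3

Multiply each base-16 digit by 3, carrying:
  1×3 = 3 → write 3
  A×3 = 30 → write E carry 1
  E×3+1 = 43 → write B carry 2
  9×3+2 = 29 → write D carry 1
  2×3+1 = 7 → write 7
  C×3 = 36 → write 4 carry 2
  D×3+2 = 41 → write 9 carry 2
  remaining carry: 2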